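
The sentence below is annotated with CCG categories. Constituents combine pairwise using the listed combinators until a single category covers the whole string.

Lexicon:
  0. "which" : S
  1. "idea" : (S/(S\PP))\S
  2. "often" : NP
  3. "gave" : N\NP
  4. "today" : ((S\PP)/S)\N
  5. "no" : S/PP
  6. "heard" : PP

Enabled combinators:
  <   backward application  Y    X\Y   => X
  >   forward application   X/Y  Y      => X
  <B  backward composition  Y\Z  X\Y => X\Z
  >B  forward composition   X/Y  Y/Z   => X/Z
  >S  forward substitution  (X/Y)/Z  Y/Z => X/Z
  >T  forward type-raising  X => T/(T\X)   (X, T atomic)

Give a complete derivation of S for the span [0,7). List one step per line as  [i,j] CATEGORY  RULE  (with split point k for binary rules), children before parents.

[0,1] S  lex  "which"
[1,2] (S/(S\PP))\S  lex  "idea"
[0,2] S/(S\PP)  <  k=1
[2,3] NP  lex  "often"
[2,3] N/(N\NP)  >T
[3,4] N\NP  lex  "gave"
[2,4] N  >  k=3
[4,5] ((S\PP)/S)\N  lex  "today"
[2,5] (S\PP)/S  <  k=4
[5,6] S/PP  lex  "no"
[6,7] PP  lex  "heard"
[5,7] S  >  k=6
[2,7] S\PP  >  k=5
[0,7] S  >  k=2

[0,7] S   >
  [0,2] S/(S\PP)   <
    [0,1] "which" : S
    [1,2] "idea" : (S/(S\PP))\S
  [2,7] S\PP   >
    [2,5] (S\PP)/S   <
      [2,4] N   >
        [2,3] N/(N\NP)   >T
          [2,3] "often" : NP
        [3,4] "gave" : N\NP
      [4,5] "today" : ((S\PP)/S)\N
    [5,7] S   >
      [5,6] "no" : S/PP
      [6,7] "heard" : PP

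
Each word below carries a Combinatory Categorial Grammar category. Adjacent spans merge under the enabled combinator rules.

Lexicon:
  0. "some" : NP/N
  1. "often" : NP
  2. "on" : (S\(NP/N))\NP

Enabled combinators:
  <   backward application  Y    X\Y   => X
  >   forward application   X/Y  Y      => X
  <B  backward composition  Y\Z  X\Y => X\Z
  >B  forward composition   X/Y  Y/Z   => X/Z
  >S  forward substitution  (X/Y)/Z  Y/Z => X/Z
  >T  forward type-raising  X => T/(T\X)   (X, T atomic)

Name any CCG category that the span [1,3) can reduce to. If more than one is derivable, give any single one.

[0,3] S   <
  [0,1] "some" : NP/N
  [1,3] S\(NP/N)   <
    [1,2] "often" : NP
    [2,3] "on" : (S\(NP/N))\NP

S\(NP/N)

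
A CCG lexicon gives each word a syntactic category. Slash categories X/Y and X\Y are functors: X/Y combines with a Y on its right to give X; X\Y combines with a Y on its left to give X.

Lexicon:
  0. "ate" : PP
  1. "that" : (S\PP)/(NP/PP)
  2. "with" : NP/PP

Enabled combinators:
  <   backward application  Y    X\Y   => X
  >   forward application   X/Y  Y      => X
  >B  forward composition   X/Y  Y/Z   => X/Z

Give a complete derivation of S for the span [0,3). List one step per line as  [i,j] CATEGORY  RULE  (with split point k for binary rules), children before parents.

[0,1] PP  lex  "ate"
[1,2] (S\PP)/(NP/PP)  lex  "that"
[2,3] NP/PP  lex  "with"
[1,3] S\PP  >  k=2
[0,3] S  <  k=1

[0,3] S   <
  [0,1] "ate" : PP
  [1,3] S\PP   >
    [1,2] "that" : (S\PP)/(NP/PP)
    [2,3] "with" : NP/PP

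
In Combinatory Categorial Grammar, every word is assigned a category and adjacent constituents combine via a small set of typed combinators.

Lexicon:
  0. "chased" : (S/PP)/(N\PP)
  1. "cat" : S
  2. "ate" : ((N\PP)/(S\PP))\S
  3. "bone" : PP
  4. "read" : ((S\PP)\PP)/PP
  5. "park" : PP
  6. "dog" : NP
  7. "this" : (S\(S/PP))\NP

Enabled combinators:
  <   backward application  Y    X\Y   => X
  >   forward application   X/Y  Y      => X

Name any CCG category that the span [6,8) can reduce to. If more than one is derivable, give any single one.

S\(S/PP)

[0,8] S   <
  [0,6] S/PP   >
    [0,1] "chased" : (S/PP)/(N\PP)
    [1,6] N\PP   >
      [1,3] (N\PP)/(S\PP)   <
        [1,2] "cat" : S
        [2,3] "ate" : ((N\PP)/(S\PP))\S
      [3,6] S\PP   <
        [3,4] "bone" : PP
        [4,6] (S\PP)\PP   >
          [4,5] "read" : ((S\PP)\PP)/PP
          [5,6] "park" : PP
  [6,8] S\(S/PP)   <
    [6,7] "dog" : NP
    [7,8] "this" : (S\(S/PP))\NP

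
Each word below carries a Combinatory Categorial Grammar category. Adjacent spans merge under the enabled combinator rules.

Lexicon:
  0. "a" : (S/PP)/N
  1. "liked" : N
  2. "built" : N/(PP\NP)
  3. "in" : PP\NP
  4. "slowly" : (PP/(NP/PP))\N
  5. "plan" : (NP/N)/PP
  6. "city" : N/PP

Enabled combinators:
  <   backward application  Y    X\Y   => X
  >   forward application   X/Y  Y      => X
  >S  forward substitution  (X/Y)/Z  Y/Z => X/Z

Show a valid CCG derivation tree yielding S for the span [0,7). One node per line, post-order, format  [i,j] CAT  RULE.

[0,1] (S/PP)/N  lex  "a"
[1,2] N  lex  "liked"
[0,2] S/PP  >  k=1
[2,3] N/(PP\NP)  lex  "built"
[3,4] PP\NP  lex  "in"
[2,4] N  >  k=3
[4,5] (PP/(NP/PP))\N  lex  "slowly"
[2,5] PP/(NP/PP)  <  k=4
[5,6] (NP/N)/PP  lex  "plan"
[6,7] N/PP  lex  "city"
[5,7] NP/PP  >S  k=6
[2,7] PP  >  k=5
[0,7] S  >  k=2

[0,7] S   >
  [0,2] S/PP   >
    [0,1] "a" : (S/PP)/N
    [1,2] "liked" : N
  [2,7] PP   >
    [2,5] PP/(NP/PP)   <
      [2,4] N   >
        [2,3] "built" : N/(PP\NP)
        [3,4] "in" : PP\NP
      [4,5] "slowly" : (PP/(NP/PP))\N
    [5,7] NP/PP   >S
      [5,6] "plan" : (NP/N)/PP
      [6,7] "city" : N/PP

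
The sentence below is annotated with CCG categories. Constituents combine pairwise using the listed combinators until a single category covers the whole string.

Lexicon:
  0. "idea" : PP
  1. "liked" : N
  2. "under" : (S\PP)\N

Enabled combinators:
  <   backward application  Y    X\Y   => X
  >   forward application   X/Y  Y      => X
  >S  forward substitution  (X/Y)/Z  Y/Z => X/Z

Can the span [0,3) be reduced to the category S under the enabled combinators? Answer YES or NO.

YES

[0,3] S   <
  [0,1] "idea" : PP
  [1,3] S\PP   <
    [1,2] "liked" : N
    [2,3] "under" : (S\PP)\N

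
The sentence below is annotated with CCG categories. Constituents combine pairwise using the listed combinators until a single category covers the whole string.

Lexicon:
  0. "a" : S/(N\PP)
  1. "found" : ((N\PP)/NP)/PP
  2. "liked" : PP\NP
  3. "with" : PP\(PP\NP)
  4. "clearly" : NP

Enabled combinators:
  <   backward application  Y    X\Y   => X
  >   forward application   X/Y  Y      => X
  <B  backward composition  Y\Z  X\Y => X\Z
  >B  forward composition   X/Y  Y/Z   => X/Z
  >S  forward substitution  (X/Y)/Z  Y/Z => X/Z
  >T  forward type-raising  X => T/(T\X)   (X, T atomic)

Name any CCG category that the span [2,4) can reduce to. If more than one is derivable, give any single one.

[0,5] S   >
  [0,1] "a" : S/(N\PP)
  [1,5] N\PP   >
    [1,4] (N\PP)/NP   >
      [1,2] "found" : ((N\PP)/NP)/PP
      [2,4] PP   <
        [2,3] "liked" : PP\NP
        [3,4] "with" : PP\(PP\NP)
    [4,5] "clearly" : NP

PP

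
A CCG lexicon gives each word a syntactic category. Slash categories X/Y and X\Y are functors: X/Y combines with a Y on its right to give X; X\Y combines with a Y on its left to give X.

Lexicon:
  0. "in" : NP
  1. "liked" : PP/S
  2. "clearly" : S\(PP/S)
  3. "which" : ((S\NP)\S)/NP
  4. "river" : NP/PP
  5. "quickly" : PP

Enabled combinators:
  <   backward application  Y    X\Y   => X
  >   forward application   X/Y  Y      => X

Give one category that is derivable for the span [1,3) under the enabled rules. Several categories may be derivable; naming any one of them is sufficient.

S

[0,6] S   <
  [0,1] "in" : NP
  [1,6] S\NP   <
    [1,3] S   <
      [1,2] "liked" : PP/S
      [2,3] "clearly" : S\(PP/S)
    [3,6] (S\NP)\S   >
      [3,4] "which" : ((S\NP)\S)/NP
      [4,6] NP   >
        [4,5] "river" : NP/PP
        [5,6] "quickly" : PP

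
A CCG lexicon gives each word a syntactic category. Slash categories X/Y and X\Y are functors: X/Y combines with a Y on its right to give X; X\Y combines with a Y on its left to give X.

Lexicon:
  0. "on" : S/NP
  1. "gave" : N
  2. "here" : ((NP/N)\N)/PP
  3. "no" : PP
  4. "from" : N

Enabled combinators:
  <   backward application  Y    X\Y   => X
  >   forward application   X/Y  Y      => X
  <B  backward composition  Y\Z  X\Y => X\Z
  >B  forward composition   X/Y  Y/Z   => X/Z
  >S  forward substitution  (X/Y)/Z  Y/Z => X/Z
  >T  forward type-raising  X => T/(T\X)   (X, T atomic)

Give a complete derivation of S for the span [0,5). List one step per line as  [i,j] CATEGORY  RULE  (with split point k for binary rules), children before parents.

[0,1] S/NP  lex  "on"
[1,2] N  lex  "gave"
[2,3] ((NP/N)\N)/PP  lex  "here"
[3,4] PP  lex  "no"
[2,4] (NP/N)\N  >  k=3
[1,4] NP/N  <  k=2
[4,5] N  lex  "from"
[1,5] NP  >  k=4
[0,5] S  >  k=1

[0,5] S   >
  [0,1] "on" : S/NP
  [1,5] NP   >
    [1,4] NP/N   <
      [1,2] "gave" : N
      [2,4] (NP/N)\N   >
        [2,3] "here" : ((NP/N)\N)/PP
        [3,4] "no" : PP
    [4,5] "from" : N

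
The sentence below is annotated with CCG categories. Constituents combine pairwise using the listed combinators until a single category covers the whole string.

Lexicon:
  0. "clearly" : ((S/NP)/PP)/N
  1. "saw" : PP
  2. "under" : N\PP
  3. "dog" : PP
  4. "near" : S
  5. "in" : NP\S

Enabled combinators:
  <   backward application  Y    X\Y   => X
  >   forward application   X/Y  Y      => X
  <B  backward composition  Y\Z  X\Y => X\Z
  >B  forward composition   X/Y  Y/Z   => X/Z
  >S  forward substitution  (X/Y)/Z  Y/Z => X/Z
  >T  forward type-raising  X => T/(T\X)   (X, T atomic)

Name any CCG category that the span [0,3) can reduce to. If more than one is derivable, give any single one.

[0,6] S   >
  [0,4] S/NP   >
    [0,3] (S/NP)/PP   >
      [0,1] "clearly" : ((S/NP)/PP)/N
      [1,3] N   >
        [1,2] N/(N\PP)   >T
          [1,2] "saw" : PP
        [2,3] "under" : N\PP
    [3,4] "dog" : PP
  [4,6] NP   >
    [4,5] NP/(NP\S)   >T
      [4,5] "near" : S
    [5,6] "in" : NP\S

(S/NP)/PP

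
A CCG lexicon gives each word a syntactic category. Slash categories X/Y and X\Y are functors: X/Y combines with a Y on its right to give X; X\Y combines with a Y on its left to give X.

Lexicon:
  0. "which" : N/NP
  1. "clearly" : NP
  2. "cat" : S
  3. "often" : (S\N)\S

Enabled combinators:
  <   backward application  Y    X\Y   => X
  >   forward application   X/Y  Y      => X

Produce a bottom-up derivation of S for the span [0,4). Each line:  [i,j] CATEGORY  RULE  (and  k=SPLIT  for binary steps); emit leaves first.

[0,1] N/NP  lex  "which"
[1,2] NP  lex  "clearly"
[0,2] N  >  k=1
[2,3] S  lex  "cat"
[3,4] (S\N)\S  lex  "often"
[2,4] S\N  <  k=3
[0,4] S  <  k=2

[0,4] S   <
  [0,2] N   >
    [0,1] "which" : N/NP
    [1,2] "clearly" : NP
  [2,4] S\N   <
    [2,3] "cat" : S
    [3,4] "often" : (S\N)\S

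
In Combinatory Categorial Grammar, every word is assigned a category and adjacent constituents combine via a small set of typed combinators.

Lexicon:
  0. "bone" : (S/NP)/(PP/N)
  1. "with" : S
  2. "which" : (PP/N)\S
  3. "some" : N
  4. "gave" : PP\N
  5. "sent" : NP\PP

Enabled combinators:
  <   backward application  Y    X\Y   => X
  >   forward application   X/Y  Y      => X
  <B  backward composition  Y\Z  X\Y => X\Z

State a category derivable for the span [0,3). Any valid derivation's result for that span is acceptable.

[0,6] S   >
  [0,3] S/NP   >
    [0,1] "bone" : (S/NP)/(PP/N)
    [1,3] PP/N   <
      [1,2] "with" : S
      [2,3] "which" : (PP/N)\S
  [3,6] NP   <
    [3,4] "some" : N
    [4,6] NP\N   <B
      [4,5] "gave" : PP\N
      [5,6] "sent" : NP\PP

S/NP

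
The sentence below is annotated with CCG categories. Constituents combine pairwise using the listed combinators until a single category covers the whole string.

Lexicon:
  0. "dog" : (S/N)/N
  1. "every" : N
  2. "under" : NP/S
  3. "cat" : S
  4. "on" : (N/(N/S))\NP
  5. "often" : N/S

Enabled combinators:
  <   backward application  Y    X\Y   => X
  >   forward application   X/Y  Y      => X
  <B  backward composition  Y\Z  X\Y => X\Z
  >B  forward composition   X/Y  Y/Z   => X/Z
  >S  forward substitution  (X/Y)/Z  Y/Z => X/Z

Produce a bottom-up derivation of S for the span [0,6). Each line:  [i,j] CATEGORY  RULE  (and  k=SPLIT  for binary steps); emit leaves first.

[0,1] (S/N)/N  lex  "dog"
[1,2] N  lex  "every"
[0,2] S/N  >  k=1
[2,3] NP/S  lex  "under"
[3,4] S  lex  "cat"
[2,4] NP  >  k=3
[4,5] (N/(N/S))\NP  lex  "on"
[2,5] N/(N/S)  <  k=4
[5,6] N/S  lex  "often"
[2,6] N  >  k=5
[0,6] S  >  k=2

[0,6] S   >
  [0,2] S/N   >
    [0,1] "dog" : (S/N)/N
    [1,2] "every" : N
  [2,6] N   >
    [2,5] N/(N/S)   <
      [2,4] NP   >
        [2,3] "under" : NP/S
        [3,4] "cat" : S
      [4,5] "on" : (N/(N/S))\NP
    [5,6] "often" : N/S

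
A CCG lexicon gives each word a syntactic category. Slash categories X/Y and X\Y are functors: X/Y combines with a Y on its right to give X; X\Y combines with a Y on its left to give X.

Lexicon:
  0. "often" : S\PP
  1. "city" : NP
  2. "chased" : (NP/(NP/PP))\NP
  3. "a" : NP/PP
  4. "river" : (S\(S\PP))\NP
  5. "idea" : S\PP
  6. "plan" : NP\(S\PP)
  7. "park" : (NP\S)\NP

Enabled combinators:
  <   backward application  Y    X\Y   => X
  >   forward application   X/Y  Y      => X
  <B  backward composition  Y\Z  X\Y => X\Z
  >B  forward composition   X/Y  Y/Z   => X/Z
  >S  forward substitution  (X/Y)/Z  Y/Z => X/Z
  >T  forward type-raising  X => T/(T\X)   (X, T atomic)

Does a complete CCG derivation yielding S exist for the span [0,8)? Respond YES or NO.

NO

S\PP NP (NP/(NP/PP))\NP NP/PP (S\(S\PP))\NP S\PP NP\(S\PP) (NP\S)\NP
CKY chart[0,8] = {N/(N\NP), NP, NP/(NP\NP), PP/(PP\NP), S/(S\NP)}; S ∉ chart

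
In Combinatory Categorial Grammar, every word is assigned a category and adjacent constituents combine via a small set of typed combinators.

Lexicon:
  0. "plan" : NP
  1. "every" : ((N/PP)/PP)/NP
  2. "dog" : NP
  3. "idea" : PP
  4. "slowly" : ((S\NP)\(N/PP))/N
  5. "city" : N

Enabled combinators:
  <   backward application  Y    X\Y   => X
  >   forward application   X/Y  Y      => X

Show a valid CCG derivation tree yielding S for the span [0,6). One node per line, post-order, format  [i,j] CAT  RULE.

[0,6] S   <
  [0,1] "plan" : NP
  [1,6] S\NP   <
    [1,4] N/PP   >
      [1,3] (N/PP)/PP   >
        [1,2] "every" : ((N/PP)/PP)/NP
        [2,3] "dog" : NP
      [3,4] "idea" : PP
    [4,6] (S\NP)\(N/PP)   >
      [4,5] "slowly" : ((S\NP)\(N/PP))/N
      [5,6] "city" : N

[0,1] NP  lex  "plan"
[1,2] ((N/PP)/PP)/NP  lex  "every"
[2,3] NP  lex  "dog"
[1,3] (N/PP)/PP  >  k=2
[3,4] PP  lex  "idea"
[1,4] N/PP  >  k=3
[4,5] ((S\NP)\(N/PP))/N  lex  "slowly"
[5,6] N  lex  "city"
[4,6] (S\NP)\(N/PP)  >  k=5
[1,6] S\NP  <  k=4
[0,6] S  <  k=1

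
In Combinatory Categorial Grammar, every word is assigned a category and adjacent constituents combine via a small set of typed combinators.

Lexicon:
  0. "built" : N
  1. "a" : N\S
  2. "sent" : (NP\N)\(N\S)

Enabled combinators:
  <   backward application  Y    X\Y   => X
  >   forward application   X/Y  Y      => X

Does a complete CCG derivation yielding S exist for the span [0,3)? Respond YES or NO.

N N\S (NP\N)\(N\S)
CKY chart[0,3] = {NP}; S ∉ chart

NO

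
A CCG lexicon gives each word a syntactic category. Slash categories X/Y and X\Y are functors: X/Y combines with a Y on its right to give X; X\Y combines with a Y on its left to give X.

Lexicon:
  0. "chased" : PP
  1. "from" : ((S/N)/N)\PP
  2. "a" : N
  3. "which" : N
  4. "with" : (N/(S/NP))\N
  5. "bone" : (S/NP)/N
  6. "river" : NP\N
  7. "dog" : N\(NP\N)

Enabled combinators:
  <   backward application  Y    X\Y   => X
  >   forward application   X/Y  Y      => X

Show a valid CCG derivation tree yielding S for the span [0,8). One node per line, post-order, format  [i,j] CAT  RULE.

[0,1] PP  lex  "chased"
[1,2] ((S/N)/N)\PP  lex  "from"
[0,2] (S/N)/N  <  k=1
[2,3] N  lex  "a"
[0,3] S/N  >  k=2
[3,4] N  lex  "which"
[4,5] (N/(S/NP))\N  lex  "with"
[3,5] N/(S/NP)  <  k=4
[5,6] (S/NP)/N  lex  "bone"
[6,7] NP\N  lex  "river"
[7,8] N\(NP\N)  lex  "dog"
[6,8] N  <  k=7
[5,8] S/NP  >  k=6
[3,8] N  >  k=5
[0,8] S  >  k=3

[0,8] S   >
  [0,3] S/N   >
    [0,2] (S/N)/N   <
      [0,1] "chased" : PP
      [1,2] "from" : ((S/N)/N)\PP
    [2,3] "a" : N
  [3,8] N   >
    [3,5] N/(S/NP)   <
      [3,4] "which" : N
      [4,5] "with" : (N/(S/NP))\N
    [5,8] S/NP   >
      [5,6] "bone" : (S/NP)/N
      [6,8] N   <
        [6,7] "river" : NP\N
        [7,8] "dog" : N\(NP\N)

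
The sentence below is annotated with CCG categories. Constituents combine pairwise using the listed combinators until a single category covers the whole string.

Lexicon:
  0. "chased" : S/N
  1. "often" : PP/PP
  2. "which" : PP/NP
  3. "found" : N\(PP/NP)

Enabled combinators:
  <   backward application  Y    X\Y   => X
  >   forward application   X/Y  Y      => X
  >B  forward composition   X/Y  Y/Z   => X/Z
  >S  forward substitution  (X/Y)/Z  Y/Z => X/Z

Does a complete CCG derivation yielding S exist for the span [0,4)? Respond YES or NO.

YES

[0,4] S   >
  [0,1] "chased" : S/N
  [1,4] N   <
    [1,3] PP/NP   >B
      [1,2] "often" : PP/PP
      [2,3] "which" : PP/NP
    [3,4] "found" : N\(PP/NP)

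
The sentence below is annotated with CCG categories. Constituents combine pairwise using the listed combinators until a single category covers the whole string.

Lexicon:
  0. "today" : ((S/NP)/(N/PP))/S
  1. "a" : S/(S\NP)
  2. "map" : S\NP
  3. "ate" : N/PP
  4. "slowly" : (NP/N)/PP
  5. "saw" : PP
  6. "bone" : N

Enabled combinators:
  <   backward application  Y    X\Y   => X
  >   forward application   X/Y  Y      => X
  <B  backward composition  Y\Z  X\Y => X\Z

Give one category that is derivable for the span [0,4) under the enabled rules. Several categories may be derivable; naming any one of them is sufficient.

S/NP

[0,7] S   >
  [0,4] S/NP   >
    [0,3] (S/NP)/(N/PP)   >
      [0,1] "today" : ((S/NP)/(N/PP))/S
      [1,3] S   >
        [1,2] "a" : S/(S\NP)
        [2,3] "map" : S\NP
    [3,4] "ate" : N/PP
  [4,7] NP   >
    [4,6] NP/N   >
      [4,5] "slowly" : (NP/N)/PP
      [5,6] "saw" : PP
    [6,7] "bone" : N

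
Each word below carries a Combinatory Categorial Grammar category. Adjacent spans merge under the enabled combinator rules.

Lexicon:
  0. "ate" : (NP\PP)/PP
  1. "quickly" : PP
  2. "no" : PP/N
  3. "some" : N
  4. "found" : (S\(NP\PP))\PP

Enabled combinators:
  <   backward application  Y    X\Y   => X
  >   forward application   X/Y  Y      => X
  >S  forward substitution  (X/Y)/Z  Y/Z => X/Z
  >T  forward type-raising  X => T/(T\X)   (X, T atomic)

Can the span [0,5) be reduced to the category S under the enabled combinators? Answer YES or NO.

[0,5] S   <
  [0,2] NP\PP   >
    [0,1] "ate" : (NP\PP)/PP
    [1,2] "quickly" : PP
  [2,5] S\(NP\PP)   <
    [2,4] PP   >
      [2,3] "no" : PP/N
      [3,4] "some" : N
    [4,5] "found" : (S\(NP\PP))\PP

YES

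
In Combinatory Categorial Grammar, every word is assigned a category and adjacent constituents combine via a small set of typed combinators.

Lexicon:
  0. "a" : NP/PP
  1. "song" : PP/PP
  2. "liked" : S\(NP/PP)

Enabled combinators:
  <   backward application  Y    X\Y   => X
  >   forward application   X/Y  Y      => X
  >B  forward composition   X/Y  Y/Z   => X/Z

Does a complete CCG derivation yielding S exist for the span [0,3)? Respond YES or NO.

YES

[0,3] S   <
  [0,2] NP/PP   >B
    [0,1] "a" : NP/PP
    [1,2] "song" : PP/PP
  [2,3] "liked" : S\(NP/PP)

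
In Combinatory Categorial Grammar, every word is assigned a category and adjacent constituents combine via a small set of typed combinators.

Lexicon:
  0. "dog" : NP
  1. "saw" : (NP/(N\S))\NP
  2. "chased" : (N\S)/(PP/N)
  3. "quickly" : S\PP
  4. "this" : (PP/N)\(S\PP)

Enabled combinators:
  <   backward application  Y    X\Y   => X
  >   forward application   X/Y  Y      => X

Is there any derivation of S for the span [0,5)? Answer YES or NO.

NP (NP/(N\S))\NP (N\S)/(PP/N) S\PP (PP/N)\(S\PP)
CKY chart[0,5] = {NP}; S ∉ chart

NO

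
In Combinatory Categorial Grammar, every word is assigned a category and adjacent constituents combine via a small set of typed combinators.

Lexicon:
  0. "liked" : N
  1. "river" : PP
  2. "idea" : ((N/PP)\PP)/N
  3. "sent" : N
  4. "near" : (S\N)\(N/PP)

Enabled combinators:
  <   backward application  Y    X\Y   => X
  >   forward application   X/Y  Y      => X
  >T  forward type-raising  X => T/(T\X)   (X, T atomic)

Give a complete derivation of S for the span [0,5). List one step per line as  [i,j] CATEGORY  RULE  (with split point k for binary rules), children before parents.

[0,5] S   >
  [0,1] S/(S\N)   >T
    [0,1] "liked" : N
  [1,5] S\N   <
    [1,4] N/PP   <
      [1,2] "river" : PP
      [2,4] (N/PP)\PP   >
        [2,3] "idea" : ((N/PP)\PP)/N
        [3,4] "sent" : N
    [4,5] "near" : (S\N)\(N/PP)

[0,1] N  lex  "liked"
[0,1] S/(S\N)  >T
[1,2] PP  lex  "river"
[2,3] ((N/PP)\PP)/N  lex  "idea"
[3,4] N  lex  "sent"
[2,4] (N/PP)\PP  >  k=3
[1,4] N/PP  <  k=2
[4,5] (S\N)\(N/PP)  lex  "near"
[1,5] S\N  <  k=4
[0,5] S  >  k=1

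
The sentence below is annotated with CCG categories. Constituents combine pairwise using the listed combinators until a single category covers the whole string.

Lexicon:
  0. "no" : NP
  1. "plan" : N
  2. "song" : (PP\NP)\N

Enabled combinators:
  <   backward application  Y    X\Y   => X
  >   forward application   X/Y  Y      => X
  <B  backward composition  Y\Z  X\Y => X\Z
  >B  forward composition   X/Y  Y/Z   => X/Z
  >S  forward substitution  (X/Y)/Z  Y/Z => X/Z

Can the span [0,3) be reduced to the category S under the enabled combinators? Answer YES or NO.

NO

NP N (PP\NP)\N
CKY chart[0,3] = {PP}; S ∉ chart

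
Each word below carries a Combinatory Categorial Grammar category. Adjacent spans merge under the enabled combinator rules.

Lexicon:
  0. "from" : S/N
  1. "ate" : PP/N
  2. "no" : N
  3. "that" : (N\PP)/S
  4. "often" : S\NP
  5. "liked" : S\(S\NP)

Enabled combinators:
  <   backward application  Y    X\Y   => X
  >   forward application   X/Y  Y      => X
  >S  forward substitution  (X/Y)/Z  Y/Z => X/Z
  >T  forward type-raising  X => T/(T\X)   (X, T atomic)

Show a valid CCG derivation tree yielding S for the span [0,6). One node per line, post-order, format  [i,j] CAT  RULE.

[0,6] S   >
  [0,1] "from" : S/N
  [1,6] N   <
    [1,3] PP   >
      [1,2] "ate" : PP/N
      [2,3] "no" : N
    [3,6] N\PP   >
      [3,4] "that" : (N\PP)/S
      [4,6] S   <
        [4,5] "often" : S\NP
        [5,6] "liked" : S\(S\NP)

[0,1] S/N  lex  "from"
[1,2] PP/N  lex  "ate"
[2,3] N  lex  "no"
[1,3] PP  >  k=2
[3,4] (N\PP)/S  lex  "that"
[4,5] S\NP  lex  "often"
[5,6] S\(S\NP)  lex  "liked"
[4,6] S  <  k=5
[3,6] N\PP  >  k=4
[1,6] N  <  k=3
[0,6] S  >  k=1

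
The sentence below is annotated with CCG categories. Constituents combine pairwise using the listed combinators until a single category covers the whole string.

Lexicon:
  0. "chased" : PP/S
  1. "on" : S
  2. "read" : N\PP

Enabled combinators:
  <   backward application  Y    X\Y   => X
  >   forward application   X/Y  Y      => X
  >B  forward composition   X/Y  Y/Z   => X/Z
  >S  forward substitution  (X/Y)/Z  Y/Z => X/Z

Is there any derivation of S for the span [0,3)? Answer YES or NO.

NO

PP/S S N\PP
CKY chart[0,3] = {N}; S ∉ chart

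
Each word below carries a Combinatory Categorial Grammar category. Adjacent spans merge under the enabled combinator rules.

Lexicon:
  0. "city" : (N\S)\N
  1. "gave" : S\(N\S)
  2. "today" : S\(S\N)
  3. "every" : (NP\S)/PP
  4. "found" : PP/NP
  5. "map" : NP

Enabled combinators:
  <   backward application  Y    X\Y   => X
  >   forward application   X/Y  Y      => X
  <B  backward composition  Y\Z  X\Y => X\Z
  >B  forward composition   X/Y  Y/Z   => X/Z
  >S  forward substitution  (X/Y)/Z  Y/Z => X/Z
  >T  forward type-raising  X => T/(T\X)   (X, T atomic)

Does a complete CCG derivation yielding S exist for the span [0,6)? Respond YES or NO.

(N\S)\N S\(N\S) S\(S\N) (NP\S)/PP PP/NP NP
CKY chart[0,6] = {N/(N\NP), NP, NP/(NP\NP), NP/(PP\PP), PP/(PP\NP), S/(S\NP)}; S ∉ chart

NO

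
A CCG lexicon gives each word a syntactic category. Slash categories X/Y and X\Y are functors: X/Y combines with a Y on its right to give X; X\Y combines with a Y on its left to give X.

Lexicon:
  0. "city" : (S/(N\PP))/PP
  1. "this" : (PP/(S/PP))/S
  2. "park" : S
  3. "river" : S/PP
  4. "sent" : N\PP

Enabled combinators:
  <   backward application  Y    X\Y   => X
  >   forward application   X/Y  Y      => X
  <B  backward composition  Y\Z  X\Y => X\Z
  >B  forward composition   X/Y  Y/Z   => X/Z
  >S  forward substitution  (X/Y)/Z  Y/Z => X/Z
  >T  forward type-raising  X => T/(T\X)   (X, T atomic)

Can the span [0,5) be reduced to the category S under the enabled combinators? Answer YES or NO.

[0,5] S   >
  [0,4] S/(N\PP)   >
    [0,1] "city" : (S/(N\PP))/PP
    [1,4] PP   >
      [1,3] PP/(S/PP)   >
        [1,2] "this" : (PP/(S/PP))/S
        [2,3] "park" : S
      [3,4] "river" : S/PP
  [4,5] "sent" : N\PP

YES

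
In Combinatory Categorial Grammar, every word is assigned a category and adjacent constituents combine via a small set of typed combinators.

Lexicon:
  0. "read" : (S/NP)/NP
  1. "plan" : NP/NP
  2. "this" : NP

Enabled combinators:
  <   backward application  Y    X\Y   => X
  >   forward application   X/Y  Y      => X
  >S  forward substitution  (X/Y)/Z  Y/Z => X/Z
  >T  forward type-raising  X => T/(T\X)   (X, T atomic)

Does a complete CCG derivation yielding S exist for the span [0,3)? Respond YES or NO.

YES

[0,3] S   >
  [0,2] S/NP   >S
    [0,1] "read" : (S/NP)/NP
    [1,2] "plan" : NP/NP
  [2,3] "this" : NP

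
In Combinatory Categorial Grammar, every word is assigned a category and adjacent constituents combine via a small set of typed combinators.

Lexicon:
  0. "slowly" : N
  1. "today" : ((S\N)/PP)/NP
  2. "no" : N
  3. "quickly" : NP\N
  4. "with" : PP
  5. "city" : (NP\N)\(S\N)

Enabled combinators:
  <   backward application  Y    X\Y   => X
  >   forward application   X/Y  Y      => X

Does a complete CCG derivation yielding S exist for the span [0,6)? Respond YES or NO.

N ((S\N)/PP)/NP N NP\N PP (NP\N)\(S\N)
CKY chart[0,6] = {NP}; S ∉ chart

NO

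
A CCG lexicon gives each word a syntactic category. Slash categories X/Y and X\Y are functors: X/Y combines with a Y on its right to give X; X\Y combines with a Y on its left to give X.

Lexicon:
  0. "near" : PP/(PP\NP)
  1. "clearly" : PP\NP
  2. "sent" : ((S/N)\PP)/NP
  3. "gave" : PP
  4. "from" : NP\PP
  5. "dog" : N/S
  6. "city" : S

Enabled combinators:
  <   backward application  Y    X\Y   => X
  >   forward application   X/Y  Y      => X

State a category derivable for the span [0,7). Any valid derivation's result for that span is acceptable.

[0,7] S   >
  [0,5] S/N   <
    [0,2] PP   >
      [0,1] "near" : PP/(PP\NP)
      [1,2] "clearly" : PP\NP
    [2,5] (S/N)\PP   >
      [2,3] "sent" : ((S/N)\PP)/NP
      [3,5] NP   <
        [3,4] "gave" : PP
        [4,5] "from" : NP\PP
  [5,7] N   >
    [5,6] "dog" : N/S
    [6,7] "city" : S

S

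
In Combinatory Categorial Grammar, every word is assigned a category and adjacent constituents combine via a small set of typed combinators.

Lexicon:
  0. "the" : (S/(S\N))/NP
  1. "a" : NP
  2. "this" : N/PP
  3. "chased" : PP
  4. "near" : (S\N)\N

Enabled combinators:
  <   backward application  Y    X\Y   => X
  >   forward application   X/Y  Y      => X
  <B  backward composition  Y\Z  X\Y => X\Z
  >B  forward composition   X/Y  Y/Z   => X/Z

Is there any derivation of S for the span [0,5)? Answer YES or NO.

YES

[0,5] S   >
  [0,2] S/(S\N)   >
    [0,1] "the" : (S/(S\N))/NP
    [1,2] "a" : NP
  [2,5] S\N   <
    [2,4] N   >
      [2,3] "this" : N/PP
      [3,4] "chased" : PP
    [4,5] "near" : (S\N)\N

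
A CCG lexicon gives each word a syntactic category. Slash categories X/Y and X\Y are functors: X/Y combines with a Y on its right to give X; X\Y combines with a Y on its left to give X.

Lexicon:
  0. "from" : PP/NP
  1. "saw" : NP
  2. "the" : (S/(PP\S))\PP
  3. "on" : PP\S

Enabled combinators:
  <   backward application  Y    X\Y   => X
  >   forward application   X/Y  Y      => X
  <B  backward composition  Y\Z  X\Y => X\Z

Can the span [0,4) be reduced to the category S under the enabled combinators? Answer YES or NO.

[0,4] S   >
  [0,3] S/(PP\S)   <
    [0,2] PP   >
      [0,1] "from" : PP/NP
      [1,2] "saw" : NP
    [2,3] "the" : (S/(PP\S))\PP
  [3,4] "on" : PP\S

YES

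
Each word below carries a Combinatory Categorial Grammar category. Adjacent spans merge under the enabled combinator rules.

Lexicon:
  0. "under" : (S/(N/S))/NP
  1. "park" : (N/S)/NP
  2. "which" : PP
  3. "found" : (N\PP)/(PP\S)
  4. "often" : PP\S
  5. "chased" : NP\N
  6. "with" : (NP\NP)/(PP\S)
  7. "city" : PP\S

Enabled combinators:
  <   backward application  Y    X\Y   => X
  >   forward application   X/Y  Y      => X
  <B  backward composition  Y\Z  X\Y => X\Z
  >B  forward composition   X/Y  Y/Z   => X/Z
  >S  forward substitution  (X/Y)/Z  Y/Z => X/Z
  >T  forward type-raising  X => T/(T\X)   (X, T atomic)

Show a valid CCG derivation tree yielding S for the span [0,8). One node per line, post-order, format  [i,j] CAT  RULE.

[0,8] S   >
  [0,2] S/NP   >S
    [0,1] "under" : (S/(N/S))/NP
    [1,2] "park" : (N/S)/NP
  [2,8] NP   <
    [2,3] "which" : PP
    [3,8] NP\PP   <B
      [3,5] N\PP   >
        [3,4] "found" : (N\PP)/(PP\S)
        [4,5] "often" : PP\S
      [5,8] NP\N   <B
        [5,6] "chased" : NP\N
        [6,8] NP\NP   >
          [6,7] "with" : (NP\NP)/(PP\S)
          [7,8] "city" : PP\S

[0,1] (S/(N/S))/NP  lex  "under"
[1,2] (N/S)/NP  lex  "park"
[0,2] S/NP  >S  k=1
[2,3] PP  lex  "which"
[3,4] (N\PP)/(PP\S)  lex  "found"
[4,5] PP\S  lex  "often"
[3,5] N\PP  >  k=4
[5,6] NP\N  lex  "chased"
[6,7] (NP\NP)/(PP\S)  lex  "with"
[7,8] PP\S  lex  "city"
[6,8] NP\NP  >  k=7
[5,8] NP\N  <B  k=6
[3,8] NP\PP  <B  k=5
[2,8] NP  <  k=3
[0,8] S  >  k=2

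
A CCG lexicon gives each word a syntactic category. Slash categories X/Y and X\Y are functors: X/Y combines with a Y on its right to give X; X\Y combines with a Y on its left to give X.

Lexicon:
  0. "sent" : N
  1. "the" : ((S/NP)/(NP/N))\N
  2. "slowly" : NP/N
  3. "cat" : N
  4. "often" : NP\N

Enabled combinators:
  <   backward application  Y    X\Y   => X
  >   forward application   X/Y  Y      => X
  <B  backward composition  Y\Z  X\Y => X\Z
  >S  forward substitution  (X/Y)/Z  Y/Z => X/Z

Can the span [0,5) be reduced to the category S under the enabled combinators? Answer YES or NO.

[0,5] S   >
  [0,3] S/NP   >
    [0,2] (S/NP)/(NP/N)   <
      [0,1] "sent" : N
      [1,2] "the" : ((S/NP)/(NP/N))\N
    [2,3] "slowly" : NP/N
  [3,5] NP   <
    [3,4] "cat" : N
    [4,5] "often" : NP\N

YES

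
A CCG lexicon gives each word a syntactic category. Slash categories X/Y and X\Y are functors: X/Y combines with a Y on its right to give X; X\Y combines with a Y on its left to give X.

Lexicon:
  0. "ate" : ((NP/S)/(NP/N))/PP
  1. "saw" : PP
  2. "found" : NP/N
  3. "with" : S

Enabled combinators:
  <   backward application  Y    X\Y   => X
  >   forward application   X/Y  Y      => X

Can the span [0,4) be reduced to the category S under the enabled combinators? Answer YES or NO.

((NP/S)/(NP/N))/PP PP NP/N S
CKY chart[0,4] = {NP}; S ∉ chart

NO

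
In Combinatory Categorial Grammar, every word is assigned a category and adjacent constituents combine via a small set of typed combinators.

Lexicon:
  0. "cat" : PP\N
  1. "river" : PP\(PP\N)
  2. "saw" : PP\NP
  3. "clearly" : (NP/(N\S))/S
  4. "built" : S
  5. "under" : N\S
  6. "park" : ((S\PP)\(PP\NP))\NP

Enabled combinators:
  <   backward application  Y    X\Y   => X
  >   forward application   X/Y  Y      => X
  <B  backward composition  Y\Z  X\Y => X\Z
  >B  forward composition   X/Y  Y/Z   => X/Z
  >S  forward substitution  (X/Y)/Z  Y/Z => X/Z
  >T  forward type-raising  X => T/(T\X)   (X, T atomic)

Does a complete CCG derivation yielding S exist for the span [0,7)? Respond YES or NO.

[0,7] S   <
  [0,2] PP   <
    [0,1] "cat" : PP\N
    [1,2] "river" : PP\(PP\N)
  [2,7] S\PP   <
    [2,3] "saw" : PP\NP
    [3,7] (S\PP)\(PP\NP)   <
      [3,6] NP   >
        [3,5] NP/(N\S)   >
          [3,4] "clearly" : (NP/(N\S))/S
          [4,5] "built" : S
        [5,6] "under" : N\S
      [6,7] "park" : ((S\PP)\(PP\NP))\NP

YES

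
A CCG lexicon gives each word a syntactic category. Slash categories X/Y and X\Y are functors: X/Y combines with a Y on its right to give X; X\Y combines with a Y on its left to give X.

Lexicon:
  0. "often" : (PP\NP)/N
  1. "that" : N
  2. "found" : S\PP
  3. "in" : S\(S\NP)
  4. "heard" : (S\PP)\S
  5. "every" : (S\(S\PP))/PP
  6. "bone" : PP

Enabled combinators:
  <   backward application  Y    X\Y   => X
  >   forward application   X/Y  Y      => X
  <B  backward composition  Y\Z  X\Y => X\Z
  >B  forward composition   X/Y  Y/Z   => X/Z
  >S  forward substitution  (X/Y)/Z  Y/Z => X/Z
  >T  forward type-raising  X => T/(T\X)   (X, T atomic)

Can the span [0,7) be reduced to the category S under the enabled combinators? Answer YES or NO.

[0,7] S   <
  [0,5] S\PP   <
    [0,4] S   <
      [0,3] S\NP   <B
        [0,2] PP\NP   >
          [0,1] "often" : (PP\NP)/N
          [1,2] "that" : N
        [2,3] "found" : S\PP
      [3,4] "in" : S\(S\NP)
    [4,5] "heard" : (S\PP)\S
  [5,7] S\(S\PP)   >
    [5,6] "every" : (S\(S\PP))/PP
    [6,7] "bone" : PP

YES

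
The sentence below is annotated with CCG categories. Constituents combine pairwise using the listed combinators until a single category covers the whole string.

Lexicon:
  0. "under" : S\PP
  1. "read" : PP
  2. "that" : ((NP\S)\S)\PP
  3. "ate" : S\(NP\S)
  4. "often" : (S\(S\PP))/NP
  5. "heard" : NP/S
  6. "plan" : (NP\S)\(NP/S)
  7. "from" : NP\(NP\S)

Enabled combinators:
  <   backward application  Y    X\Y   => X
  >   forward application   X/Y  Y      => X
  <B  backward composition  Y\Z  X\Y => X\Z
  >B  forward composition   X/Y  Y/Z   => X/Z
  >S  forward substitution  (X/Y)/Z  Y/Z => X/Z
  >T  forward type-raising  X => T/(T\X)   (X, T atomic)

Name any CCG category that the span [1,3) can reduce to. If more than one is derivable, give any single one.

[0,8] S   <
  [0,4] S\PP   <B
    [0,1] "under" : S\PP
    [1,4] S\S   <B
      [1,3] (NP\S)\S   <
        [1,2] "read" : PP
        [2,3] "that" : ((NP\S)\S)\PP
      [3,4] "ate" : S\(NP\S)
  [4,8] S\(S\PP)   >
    [4,5] "often" : (S\(S\PP))/NP
    [5,8] NP   <
      [5,7] NP\S   <
        [5,6] "heard" : NP/S
        [6,7] "plan" : (NP\S)\(NP/S)
      [7,8] "from" : NP\(NP\S)

(NP\S)\S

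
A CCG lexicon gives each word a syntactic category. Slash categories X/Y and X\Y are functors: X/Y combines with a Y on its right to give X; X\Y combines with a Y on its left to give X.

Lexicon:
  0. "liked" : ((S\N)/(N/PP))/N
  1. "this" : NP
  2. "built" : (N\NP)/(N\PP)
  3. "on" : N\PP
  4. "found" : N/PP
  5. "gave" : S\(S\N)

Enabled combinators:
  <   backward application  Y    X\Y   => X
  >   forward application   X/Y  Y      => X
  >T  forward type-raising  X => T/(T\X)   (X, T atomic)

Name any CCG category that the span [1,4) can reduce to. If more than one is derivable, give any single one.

N

[0,6] S   <
  [0,5] S\N   >
    [0,4] (S\N)/(N/PP)   >
      [0,1] "liked" : ((S\N)/(N/PP))/N
      [1,4] N   >
        [1,2] N/(N\NP)   >T
          [1,2] "this" : NP
        [2,4] N\NP   >
          [2,3] "built" : (N\NP)/(N\PP)
          [3,4] "on" : N\PP
    [4,5] "found" : N/PP
  [5,6] "gave" : S\(S\N)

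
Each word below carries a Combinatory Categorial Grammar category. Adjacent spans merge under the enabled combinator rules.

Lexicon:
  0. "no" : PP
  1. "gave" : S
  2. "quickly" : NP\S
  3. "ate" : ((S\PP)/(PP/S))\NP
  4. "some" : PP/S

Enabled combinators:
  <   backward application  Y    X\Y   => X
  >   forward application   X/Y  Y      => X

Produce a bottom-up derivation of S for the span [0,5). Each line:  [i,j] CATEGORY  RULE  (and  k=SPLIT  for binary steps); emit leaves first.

[0,5] S   <
  [0,1] "no" : PP
  [1,5] S\PP   >
    [1,4] (S\PP)/(PP/S)   <
      [1,3] NP   <
        [1,2] "gave" : S
        [2,3] "quickly" : NP\S
      [3,4] "ate" : ((S\PP)/(PP/S))\NP
    [4,5] "some" : PP/S

[0,1] PP  lex  "no"
[1,2] S  lex  "gave"
[2,3] NP\S  lex  "quickly"
[1,3] NP  <  k=2
[3,4] ((S\PP)/(PP/S))\NP  lex  "ate"
[1,4] (S\PP)/(PP/S)  <  k=3
[4,5] PP/S  lex  "some"
[1,5] S\PP  >  k=4
[0,5] S  <  k=1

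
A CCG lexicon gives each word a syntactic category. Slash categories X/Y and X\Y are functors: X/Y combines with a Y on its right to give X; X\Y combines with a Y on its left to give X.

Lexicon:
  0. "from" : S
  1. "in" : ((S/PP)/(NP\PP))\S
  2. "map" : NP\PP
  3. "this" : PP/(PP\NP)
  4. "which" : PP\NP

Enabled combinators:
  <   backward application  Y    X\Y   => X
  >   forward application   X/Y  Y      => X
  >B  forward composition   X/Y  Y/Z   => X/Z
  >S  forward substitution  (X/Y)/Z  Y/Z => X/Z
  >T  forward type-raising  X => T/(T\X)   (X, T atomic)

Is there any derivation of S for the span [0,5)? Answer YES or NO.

YES

[0,5] S   >
  [0,3] S/PP   >
    [0,2] (S/PP)/(NP\PP)   <
      [0,1] "from" : S
      [1,2] "in" : ((S/PP)/(NP\PP))\S
    [2,3] "map" : NP\PP
  [3,5] PP   >
    [3,4] "this" : PP/(PP\NP)
    [4,5] "which" : PP\NP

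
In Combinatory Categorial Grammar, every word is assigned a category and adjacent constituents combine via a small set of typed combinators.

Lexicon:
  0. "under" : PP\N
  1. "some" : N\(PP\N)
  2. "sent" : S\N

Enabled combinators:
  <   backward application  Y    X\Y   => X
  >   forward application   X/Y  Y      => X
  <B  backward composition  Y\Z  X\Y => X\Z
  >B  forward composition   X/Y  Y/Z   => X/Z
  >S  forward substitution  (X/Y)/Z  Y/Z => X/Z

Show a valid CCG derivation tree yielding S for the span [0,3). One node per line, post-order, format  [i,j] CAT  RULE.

[0,3] S   <
  [0,2] N   <
    [0,1] "under" : PP\N
    [1,2] "some" : N\(PP\N)
  [2,3] "sent" : S\N

[0,1] PP\N  lex  "under"
[1,2] N\(PP\N)  lex  "some"
[0,2] N  <  k=1
[2,3] S\N  lex  "sent"
[0,3] S  <  k=2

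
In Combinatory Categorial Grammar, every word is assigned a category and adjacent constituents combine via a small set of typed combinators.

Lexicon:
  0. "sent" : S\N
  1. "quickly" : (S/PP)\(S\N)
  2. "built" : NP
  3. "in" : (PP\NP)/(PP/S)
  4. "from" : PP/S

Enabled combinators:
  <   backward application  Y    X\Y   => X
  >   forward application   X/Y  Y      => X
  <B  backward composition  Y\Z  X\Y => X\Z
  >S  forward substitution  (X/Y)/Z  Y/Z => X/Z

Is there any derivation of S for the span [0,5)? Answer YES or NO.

YES

[0,5] S   >
  [0,2] S/PP   <
    [0,1] "sent" : S\N
    [1,2] "quickly" : (S/PP)\(S\N)
  [2,5] PP   <
    [2,3] "built" : NP
    [3,5] PP\NP   >
      [3,4] "in" : (PP\NP)/(PP/S)
      [4,5] "from" : PP/S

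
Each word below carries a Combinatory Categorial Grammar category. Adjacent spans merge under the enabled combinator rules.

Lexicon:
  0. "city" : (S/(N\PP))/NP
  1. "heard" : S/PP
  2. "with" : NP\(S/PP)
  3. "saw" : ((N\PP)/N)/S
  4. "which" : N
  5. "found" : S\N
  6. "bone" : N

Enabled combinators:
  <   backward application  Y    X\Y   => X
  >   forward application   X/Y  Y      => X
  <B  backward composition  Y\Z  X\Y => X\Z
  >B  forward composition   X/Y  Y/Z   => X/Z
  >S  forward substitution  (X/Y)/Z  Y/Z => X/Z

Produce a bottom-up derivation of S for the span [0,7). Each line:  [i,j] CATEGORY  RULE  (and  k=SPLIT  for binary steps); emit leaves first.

[0,7] S   >
  [0,3] S/(N\PP)   >
    [0,1] "city" : (S/(N\PP))/NP
    [1,3] NP   <
      [1,2] "heard" : S/PP
      [2,3] "with" : NP\(S/PP)
  [3,7] N\PP   >
    [3,6] (N\PP)/N   >
      [3,4] "saw" : ((N\PP)/N)/S
      [4,6] S   <
        [4,5] "which" : N
        [5,6] "found" : S\N
    [6,7] "bone" : N

[0,1] (S/(N\PP))/NP  lex  "city"
[1,2] S/PP  lex  "heard"
[2,3] NP\(S/PP)  lex  "with"
[1,3] NP  <  k=2
[0,3] S/(N\PP)  >  k=1
[3,4] ((N\PP)/N)/S  lex  "saw"
[4,5] N  lex  "which"
[5,6] S\N  lex  "found"
[4,6] S  <  k=5
[3,6] (N\PP)/N  >  k=4
[6,7] N  lex  "bone"
[3,7] N\PP  >  k=6
[0,7] S  >  k=3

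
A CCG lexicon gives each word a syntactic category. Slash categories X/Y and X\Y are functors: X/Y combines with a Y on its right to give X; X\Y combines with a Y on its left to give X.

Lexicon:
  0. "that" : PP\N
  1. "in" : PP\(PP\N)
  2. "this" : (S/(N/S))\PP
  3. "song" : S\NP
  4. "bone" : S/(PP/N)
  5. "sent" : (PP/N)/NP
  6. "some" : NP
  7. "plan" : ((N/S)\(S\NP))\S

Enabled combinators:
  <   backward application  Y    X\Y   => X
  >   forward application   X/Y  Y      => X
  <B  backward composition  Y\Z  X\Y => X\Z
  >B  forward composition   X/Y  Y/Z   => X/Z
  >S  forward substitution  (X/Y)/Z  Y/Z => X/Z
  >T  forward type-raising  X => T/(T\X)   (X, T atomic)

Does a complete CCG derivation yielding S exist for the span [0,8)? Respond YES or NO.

[0,8] S   >
  [0,3] S/(N/S)   <
    [0,2] PP   <
      [0,1] "that" : PP\N
      [1,2] "in" : PP\(PP\N)
    [2,3] "this" : (S/(N/S))\PP
  [3,8] N/S   <
    [3,4] "song" : S\NP
    [4,8] (N/S)\(S\NP)   <
      [4,7] S   >
        [4,5] "bone" : S/(PP/N)
        [5,7] PP/N   >
          [5,6] "sent" : (PP/N)/NP
          [6,7] "some" : NP
      [7,8] "plan" : ((N/S)\(S\NP))\S

YES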